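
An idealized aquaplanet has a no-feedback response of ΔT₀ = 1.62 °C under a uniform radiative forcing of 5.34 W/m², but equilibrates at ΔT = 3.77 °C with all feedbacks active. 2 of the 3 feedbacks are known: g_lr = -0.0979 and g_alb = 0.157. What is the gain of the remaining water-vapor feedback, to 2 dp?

0.51

Amplification A = ΔT/ΔT₀ = 3.77/1.62 = 2.327.
Total gain g = 1 − 1/A = 1 − 1/2.327 = 0.5703.
Known gains sum to -0.0979 + 0.157 = 0.0591.
g_wv = 0.5703 − 0.0591 = 0.51.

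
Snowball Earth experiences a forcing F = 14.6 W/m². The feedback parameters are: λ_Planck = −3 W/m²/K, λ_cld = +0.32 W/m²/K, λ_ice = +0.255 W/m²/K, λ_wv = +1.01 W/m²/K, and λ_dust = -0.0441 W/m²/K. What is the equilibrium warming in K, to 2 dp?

10.01 K

Net feedback parameter λ = (−3) + (+0.32) + (+0.255) + (+1.01) + (-0.0441) = -1.4591 W/m²/K.
ΔT = −F/λ = −14.6/(-1.4591) = 10.01 K.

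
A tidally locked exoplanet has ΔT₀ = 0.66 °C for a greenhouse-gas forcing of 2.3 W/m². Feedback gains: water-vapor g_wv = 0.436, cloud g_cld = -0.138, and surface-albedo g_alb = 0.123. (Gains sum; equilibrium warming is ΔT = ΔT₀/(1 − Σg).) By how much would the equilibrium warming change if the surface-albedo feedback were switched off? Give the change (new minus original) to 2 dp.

Original: g = 0.421, ΔT = 0.66/(1−0.421) = 1.1399 °C.
Without surface-albedo: g' = 0.298, ΔT' = 0.66/(1−0.298) = 0.9402 °C.
Change = 0.9402 − 1.1399 = -0.20 °C.

-0.20 °C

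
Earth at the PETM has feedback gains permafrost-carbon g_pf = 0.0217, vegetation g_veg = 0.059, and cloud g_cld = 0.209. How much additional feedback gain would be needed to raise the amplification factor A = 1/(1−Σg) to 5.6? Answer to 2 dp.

Current total gain = 0.2897.
Target gain for A = 5.6: g* = 1 − 1/5.6 = 0.8214.
Additional gain needed = 0.8214 − 0.2897 = 0.53.

0.53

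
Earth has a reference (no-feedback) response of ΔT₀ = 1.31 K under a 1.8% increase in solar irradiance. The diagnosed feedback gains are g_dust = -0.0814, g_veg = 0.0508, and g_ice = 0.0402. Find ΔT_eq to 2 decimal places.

1.32 K

Total gain g = -0.0814 + 0.0508 + 0.0402 = 0.0096.
Amplification A = 1/(1 − 0.0096) = 1.01.
ΔT = 1.31 × 1.01 = 1.32 K.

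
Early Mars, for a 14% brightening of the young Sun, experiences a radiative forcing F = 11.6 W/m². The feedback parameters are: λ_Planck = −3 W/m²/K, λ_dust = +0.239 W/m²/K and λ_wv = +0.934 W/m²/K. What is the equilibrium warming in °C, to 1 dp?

6.3 °C

Net feedback parameter λ = (−3) + (+0.239) + (+0.934) = -1.827 W/m²/K.
ΔT = −F/λ = −11.6/(-1.827) = 6.3 °C.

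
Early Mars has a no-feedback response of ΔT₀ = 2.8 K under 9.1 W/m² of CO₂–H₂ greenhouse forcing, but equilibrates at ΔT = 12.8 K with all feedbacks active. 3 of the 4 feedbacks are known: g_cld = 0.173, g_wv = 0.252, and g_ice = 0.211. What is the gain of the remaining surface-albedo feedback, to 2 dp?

0.15

Amplification A = ΔT/ΔT₀ = 12.8/2.8 = 4.571.
Total gain g = 1 − 1/A = 1 − 1/4.571 = 0.7812.
Known gains sum to 0.173 + 0.252 + 0.211 = 0.636.
g_alb = 0.7812 − 0.636 = 0.15.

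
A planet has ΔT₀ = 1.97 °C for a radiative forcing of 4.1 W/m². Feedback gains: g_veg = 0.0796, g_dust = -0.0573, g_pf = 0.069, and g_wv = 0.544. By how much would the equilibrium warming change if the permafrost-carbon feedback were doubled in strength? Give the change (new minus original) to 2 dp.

Original: g = 0.6353, ΔT = 1.97/(1−0.6353) = 5.4017 °C.
With doubled permafrost-carbon: g' = 0.7043, ΔT' = 1.97/(1−0.7043) = 6.6622 °C.
Change = 6.6622 − 5.4017 = 1.26 °C.

1.26 °C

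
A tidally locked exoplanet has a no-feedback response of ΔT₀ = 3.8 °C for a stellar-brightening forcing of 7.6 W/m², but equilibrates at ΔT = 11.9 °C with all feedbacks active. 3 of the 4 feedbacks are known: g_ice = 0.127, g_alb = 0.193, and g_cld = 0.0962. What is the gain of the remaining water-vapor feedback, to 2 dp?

0.26

Amplification A = ΔT/ΔT₀ = 11.9/3.8 = 3.132.
Total gain g = 1 − 1/A = 1 − 1/3.132 = 0.6807.
Known gains sum to 0.127 + 0.193 + 0.0962 = 0.4162.
g_wv = 0.6807 − 0.4162 = 0.26.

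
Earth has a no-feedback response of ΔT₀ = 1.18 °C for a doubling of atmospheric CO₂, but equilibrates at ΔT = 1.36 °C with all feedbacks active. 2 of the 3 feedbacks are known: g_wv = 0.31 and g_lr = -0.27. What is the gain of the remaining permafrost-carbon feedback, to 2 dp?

Amplification A = ΔT/ΔT₀ = 1.36/1.18 = 1.153.
Total gain g = 1 − 1/A = 1 − 1/1.153 = 0.1327.
Known gains sum to 0.31 − 0.27 = 0.04.
g_pf = 0.1327 − 0.04 = 0.09.

0.09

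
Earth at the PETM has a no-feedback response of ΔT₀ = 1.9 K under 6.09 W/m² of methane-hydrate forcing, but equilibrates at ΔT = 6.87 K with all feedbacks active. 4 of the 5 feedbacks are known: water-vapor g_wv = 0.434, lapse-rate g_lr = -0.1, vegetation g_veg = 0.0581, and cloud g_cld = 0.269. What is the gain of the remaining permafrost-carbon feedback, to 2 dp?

0.06

Amplification A = ΔT/ΔT₀ = 6.87/1.9 = 3.616.
Total gain g = 1 − 1/A = 1 − 1/3.616 = 0.7235.
Known gains sum to 0.434 − 0.1 + 0.0581 + 0.269 = 0.6611.
g_pf = 0.7235 − 0.6611 = 0.06.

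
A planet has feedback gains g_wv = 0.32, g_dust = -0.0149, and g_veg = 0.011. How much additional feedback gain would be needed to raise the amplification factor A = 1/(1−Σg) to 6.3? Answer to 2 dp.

Current total gain = 0.3161.
Target gain for A = 6.3: g* = 1 − 1/6.3 = 0.8413.
Additional gain needed = 0.8413 − 0.3161 = 0.53.

0.53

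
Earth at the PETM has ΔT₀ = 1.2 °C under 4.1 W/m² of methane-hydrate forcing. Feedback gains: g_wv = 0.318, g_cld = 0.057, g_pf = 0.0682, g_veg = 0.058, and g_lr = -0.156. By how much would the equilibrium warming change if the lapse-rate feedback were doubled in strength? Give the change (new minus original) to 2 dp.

-0.35 °C

Original: g = 0.3452, ΔT = 1.2/(1−0.3452) = 1.8326 °C.
With doubled lapse-rate: g' = 0.1892, ΔT' = 1.2/(1−0.1892) = 1.4800 °C.
Change = 1.4800 − 1.8326 = -0.35 °C.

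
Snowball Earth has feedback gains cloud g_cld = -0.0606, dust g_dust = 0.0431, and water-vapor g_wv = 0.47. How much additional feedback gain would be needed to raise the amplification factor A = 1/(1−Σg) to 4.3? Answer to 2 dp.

0.31

Current total gain = 0.4525.
Target gain for A = 4.3: g* = 1 − 1/4.3 = 0.7674.
Additional gain needed = 0.7674 − 0.4525 = 0.31.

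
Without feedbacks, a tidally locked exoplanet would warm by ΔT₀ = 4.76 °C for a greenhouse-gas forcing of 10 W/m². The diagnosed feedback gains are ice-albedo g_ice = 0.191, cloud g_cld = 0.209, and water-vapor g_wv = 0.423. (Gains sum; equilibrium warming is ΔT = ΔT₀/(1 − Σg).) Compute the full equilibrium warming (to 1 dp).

Total gain g = 0.191 + 0.209 + 0.423 = 0.823.
Amplification A = 1/(1 − 0.823) = 5.65.
ΔT = 4.76 × 5.65 = 26.9 °C.

26.9 °C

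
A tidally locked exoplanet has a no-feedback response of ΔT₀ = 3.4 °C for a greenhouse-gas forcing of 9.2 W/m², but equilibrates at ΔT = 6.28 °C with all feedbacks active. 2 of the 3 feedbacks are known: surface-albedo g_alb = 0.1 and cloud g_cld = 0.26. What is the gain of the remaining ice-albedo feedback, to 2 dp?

Amplification A = ΔT/ΔT₀ = 6.28/3.4 = 1.847.
Total gain g = 1 − 1/A = 1 − 1/1.847 = 0.4586.
Known gains sum to 0.1 + 0.26 = 0.36.
g_ice = 0.4586 − 0.36 = 0.10.

0.10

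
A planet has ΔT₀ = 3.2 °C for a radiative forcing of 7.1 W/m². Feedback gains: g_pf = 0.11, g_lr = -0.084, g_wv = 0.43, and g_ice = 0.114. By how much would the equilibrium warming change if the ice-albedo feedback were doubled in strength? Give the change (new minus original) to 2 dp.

2.68 °C

Original: g = 0.57, ΔT = 3.2/(1−0.57) = 7.4419 °C.
With doubled ice-albedo: g' = 0.684, ΔT' = 3.2/(1−0.684) = 10.1266 °C.
Change = 10.1266 − 7.4419 = 2.68 °C.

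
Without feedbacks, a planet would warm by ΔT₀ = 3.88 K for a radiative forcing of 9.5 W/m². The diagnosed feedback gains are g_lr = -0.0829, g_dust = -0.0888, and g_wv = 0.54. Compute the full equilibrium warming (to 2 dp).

Total gain g = -0.0829 − 0.0888 + 0.54 = 0.3683.
Amplification A = 1/(1 − 0.3683) = 1.583.
ΔT = 3.88 × 1.583 = 6.14 K.

6.14 K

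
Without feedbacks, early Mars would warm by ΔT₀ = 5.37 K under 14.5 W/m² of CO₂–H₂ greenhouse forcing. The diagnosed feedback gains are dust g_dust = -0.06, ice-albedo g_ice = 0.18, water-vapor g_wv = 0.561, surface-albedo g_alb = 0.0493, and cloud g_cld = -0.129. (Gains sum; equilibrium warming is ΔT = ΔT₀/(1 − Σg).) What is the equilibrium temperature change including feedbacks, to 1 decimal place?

Total gain g = -0.06 + 0.18 + 0.561 + 0.0493 − 0.129 = 0.6013.
Amplification A = 1/(1 − 0.6013) = 2.508.
ΔT = 5.37 × 2.508 = 13.5 K.

13.5 K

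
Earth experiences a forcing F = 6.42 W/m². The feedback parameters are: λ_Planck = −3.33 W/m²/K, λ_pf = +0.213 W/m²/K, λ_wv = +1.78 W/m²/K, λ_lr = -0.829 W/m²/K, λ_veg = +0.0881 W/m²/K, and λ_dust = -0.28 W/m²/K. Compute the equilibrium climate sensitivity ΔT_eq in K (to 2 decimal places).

2.72 K

Net feedback parameter λ = (−3.33) + (+0.213) + (+1.78) + (-0.829) + (+0.0881) + (-0.28) = -2.3579 W/m²/K.
ΔT = −F/λ = −6.42/(-2.3579) = 2.72 K.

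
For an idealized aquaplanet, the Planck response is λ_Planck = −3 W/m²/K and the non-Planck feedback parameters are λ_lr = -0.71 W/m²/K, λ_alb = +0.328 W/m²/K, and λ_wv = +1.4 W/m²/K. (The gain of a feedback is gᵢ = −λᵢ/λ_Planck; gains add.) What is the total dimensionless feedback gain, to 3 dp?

Convert to gains: g_lr = -0.71/3 = -0.2367; g_alb = 0.328/3 = 0.1093; g_wv = 1.4/3 = 0.4667.
Total gain g = 0.3393.

0.339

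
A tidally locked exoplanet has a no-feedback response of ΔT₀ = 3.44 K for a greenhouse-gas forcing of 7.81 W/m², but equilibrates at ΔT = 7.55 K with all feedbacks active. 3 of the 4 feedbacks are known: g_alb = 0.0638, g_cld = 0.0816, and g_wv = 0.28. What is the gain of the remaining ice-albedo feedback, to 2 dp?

Amplification A = ΔT/ΔT₀ = 7.55/3.44 = 2.195.
Total gain g = 1 − 1/A = 1 − 1/2.195 = 0.5444.
Known gains sum to 0.0638 + 0.0816 + 0.28 = 0.4254.
g_ice = 0.5444 − 0.4254 = 0.12.

0.12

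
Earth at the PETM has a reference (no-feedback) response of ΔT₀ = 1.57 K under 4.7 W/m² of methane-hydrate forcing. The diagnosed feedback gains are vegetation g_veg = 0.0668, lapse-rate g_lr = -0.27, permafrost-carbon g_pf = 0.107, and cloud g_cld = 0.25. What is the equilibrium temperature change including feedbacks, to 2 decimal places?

1.86 K

Total gain g = 0.0668 − 0.27 + 0.107 + 0.25 = 0.1538.
Amplification A = 1/(1 − 0.1538) = 1.182.
ΔT = 1.57 × 1.182 = 1.86 K.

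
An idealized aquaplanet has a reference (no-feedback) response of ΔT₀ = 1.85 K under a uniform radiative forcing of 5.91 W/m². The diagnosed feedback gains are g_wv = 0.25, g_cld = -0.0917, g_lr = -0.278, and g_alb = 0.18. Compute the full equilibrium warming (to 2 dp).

Total gain g = 0.25 − 0.0917 − 0.278 + 0.18 = 0.0603.
Amplification A = 1/(1 − 0.0603) = 1.064.
ΔT = 1.85 × 1.064 = 1.97 K.

1.97 K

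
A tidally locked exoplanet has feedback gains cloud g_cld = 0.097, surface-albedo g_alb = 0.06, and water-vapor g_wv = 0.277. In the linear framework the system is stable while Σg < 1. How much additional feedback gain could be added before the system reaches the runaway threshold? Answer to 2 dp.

0.57

Current total gain = 0.097 + 0.06 + 0.277 = 0.434.
Margin to runaway = 1 − 0.434 = 0.57.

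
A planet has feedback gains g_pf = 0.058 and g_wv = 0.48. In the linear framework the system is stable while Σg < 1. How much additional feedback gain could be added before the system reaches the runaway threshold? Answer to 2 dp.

0.46

Current total gain = 0.058 + 0.48 = 0.538.
Margin to runaway = 1 − 0.538 = 0.46.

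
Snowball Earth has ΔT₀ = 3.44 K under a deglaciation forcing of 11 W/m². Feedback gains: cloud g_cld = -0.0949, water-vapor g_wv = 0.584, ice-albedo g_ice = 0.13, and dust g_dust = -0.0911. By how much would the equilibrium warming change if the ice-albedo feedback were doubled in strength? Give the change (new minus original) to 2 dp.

2.77 K

Original: g = 0.528, ΔT = 3.44/(1−0.528) = 7.2881 K.
With doubled ice-albedo: g' = 0.658, ΔT' = 3.44/(1−0.658) = 10.0585 K.
Change = 10.0585 − 7.2881 = 2.77 K.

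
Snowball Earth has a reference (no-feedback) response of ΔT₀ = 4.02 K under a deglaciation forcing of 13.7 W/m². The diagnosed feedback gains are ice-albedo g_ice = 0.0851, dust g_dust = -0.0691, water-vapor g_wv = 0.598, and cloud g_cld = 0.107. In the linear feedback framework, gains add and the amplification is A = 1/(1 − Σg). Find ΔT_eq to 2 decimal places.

14.41 K

Total gain g = 0.0851 − 0.0691 + 0.598 + 0.107 = 0.721.
Amplification A = 1/(1 − 0.721) = 3.584.
ΔT = 4.02 × 3.584 = 14.41 K.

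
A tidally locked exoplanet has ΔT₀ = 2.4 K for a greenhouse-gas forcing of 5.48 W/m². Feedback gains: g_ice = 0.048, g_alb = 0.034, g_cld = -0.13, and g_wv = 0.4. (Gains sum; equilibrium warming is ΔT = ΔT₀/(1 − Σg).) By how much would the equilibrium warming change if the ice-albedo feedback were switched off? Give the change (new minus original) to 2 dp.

-0.26 K

Original: g = 0.352, ΔT = 2.4/(1−0.352) = 3.7037 K.
Without ice-albedo: g' = 0.304, ΔT' = 2.4/(1−0.304) = 3.4483 K.
Change = 3.4483 − 3.7037 = -0.26 K.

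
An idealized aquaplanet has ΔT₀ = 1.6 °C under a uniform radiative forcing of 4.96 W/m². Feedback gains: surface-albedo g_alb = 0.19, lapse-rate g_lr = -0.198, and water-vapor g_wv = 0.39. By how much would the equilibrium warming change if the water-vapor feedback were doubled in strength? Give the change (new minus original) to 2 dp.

4.43 °C

Original: g = 0.382, ΔT = 1.6/(1−0.382) = 2.5890 °C.
With doubled water-vapor: g' = 0.772, ΔT' = 1.6/(1−0.772) = 7.0175 °C.
Change = 7.0175 − 2.5890 = 4.43 °C.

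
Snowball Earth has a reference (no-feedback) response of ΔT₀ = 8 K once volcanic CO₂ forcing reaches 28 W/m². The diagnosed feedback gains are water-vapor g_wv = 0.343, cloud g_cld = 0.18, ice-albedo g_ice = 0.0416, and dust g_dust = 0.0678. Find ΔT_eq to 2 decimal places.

21.76 K

Total gain g = 0.343 + 0.18 + 0.0416 + 0.0678 = 0.6324.
Amplification A = 1/(1 − 0.6324) = 2.72.
ΔT = 8 × 2.72 = 21.76 K.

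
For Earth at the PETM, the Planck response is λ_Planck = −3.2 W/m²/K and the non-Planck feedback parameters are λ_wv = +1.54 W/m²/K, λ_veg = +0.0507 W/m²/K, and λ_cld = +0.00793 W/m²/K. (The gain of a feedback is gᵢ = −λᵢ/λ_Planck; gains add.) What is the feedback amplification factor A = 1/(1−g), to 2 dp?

Convert to gains: g_wv = 1.54/3.2 = 0.4813; g_veg = 0.0507/3.2 = 0.01584; g_cld = 0.00793/3.2 = 0.002478.
Total gain g = 0.499618.
A = 1/(1 − 0.499618) = 2.00.

2.00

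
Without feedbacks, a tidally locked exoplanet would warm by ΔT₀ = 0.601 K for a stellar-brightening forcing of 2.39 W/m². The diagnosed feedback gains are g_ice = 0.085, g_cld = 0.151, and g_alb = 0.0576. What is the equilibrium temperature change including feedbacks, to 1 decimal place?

Total gain g = 0.085 + 0.151 + 0.0576 = 0.2936.
Amplification A = 1/(1 − 0.2936) = 1.416.
ΔT = 0.601 × 1.416 = 0.9 K.

0.9 K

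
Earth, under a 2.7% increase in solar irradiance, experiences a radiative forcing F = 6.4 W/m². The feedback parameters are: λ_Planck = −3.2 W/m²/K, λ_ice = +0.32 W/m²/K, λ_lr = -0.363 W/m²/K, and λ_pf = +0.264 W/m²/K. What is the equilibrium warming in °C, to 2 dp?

Net feedback parameter λ = (−3.2) + (+0.32) + (-0.363) + (+0.264) = -2.979 W/m²/K.
ΔT = −F/λ = −6.4/(-2.979) = 2.15 °C.

2.15 °C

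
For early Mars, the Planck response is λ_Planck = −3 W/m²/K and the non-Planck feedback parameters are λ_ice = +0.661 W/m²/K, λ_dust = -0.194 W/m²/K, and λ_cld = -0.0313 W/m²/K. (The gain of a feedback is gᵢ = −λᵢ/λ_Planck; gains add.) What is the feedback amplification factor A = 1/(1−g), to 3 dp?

1.170

Convert to gains: g_ice = 0.661/3 = 0.2203; g_dust = -0.194/3 = -0.06467; g_cld = -0.0313/3 = -0.01043.
Total gain g = 0.1452.
A = 1/(1 − 0.1452) = 1.170.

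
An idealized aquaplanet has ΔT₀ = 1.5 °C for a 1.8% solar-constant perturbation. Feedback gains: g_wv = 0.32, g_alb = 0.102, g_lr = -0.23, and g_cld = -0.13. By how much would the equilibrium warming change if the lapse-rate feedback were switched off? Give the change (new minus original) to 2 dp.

Original: g = 0.062, ΔT = 1.5/(1−0.062) = 1.5991 °C.
Without lapse-rate: g' = 0.292, ΔT' = 1.5/(1−0.292) = 2.1186 °C.
Change = 2.1186 − 1.5991 = 0.52 °C.

0.52 °C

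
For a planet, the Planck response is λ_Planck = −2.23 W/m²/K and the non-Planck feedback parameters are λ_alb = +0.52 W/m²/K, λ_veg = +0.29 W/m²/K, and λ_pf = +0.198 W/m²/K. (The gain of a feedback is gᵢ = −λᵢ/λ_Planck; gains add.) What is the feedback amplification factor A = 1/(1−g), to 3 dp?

1.825

Convert to gains: g_alb = 0.52/2.23 = 0.2332; g_veg = 0.29/2.23 = 0.13; g_pf = 0.198/2.23 = 0.08879.
Total gain g = 0.45199.
A = 1/(1 − 0.45199) = 1.825.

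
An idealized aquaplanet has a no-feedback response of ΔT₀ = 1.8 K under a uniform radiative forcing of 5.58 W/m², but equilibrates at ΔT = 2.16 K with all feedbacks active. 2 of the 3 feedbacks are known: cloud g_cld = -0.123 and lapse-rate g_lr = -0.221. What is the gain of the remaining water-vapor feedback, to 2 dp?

Amplification A = ΔT/ΔT₀ = 2.16/1.8 = 1.2.
Total gain g = 1 − 1/A = 1 − 1/1.2 = 0.1667.
Known gains sum to -0.123 − 0.221 = -0.344.
g_wv = 0.1667 + 0.344 = 0.51.

0.51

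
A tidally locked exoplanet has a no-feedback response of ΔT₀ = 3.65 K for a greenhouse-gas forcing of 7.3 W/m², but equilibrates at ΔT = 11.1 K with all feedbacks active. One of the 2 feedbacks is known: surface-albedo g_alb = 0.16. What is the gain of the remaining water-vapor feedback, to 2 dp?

Amplification A = ΔT/ΔT₀ = 11.1/3.65 = 3.041.
Total gain g = 1 − 1/A = 1 − 1/3.041 = 0.6712.
The known gain is 0.16.
g_wv = 0.6712 − 0.16 = 0.51.

0.51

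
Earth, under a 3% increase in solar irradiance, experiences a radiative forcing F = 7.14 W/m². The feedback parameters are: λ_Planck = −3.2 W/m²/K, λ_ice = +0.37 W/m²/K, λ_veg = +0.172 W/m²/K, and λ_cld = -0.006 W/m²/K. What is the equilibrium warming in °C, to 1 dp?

Net feedback parameter λ = (−3.2) + (+0.37) + (+0.172) + (-0.006) = -2.664 W/m²/K.
ΔT = −F/λ = −7.14/(-2.664) = 2.7 °C.

2.7 °C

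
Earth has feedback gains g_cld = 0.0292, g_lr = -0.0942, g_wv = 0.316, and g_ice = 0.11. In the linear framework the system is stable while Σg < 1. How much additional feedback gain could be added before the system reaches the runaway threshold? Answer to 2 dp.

0.64

Current total gain = 0.0292 − 0.0942 + 0.316 + 0.11 = 0.361.
Margin to runaway = 1 − 0.361 = 0.64.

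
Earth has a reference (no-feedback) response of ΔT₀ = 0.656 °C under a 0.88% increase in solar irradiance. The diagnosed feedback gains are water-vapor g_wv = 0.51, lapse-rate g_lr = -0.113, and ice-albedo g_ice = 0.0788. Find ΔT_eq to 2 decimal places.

Total gain g = 0.51 − 0.113 + 0.0788 = 0.4758.
Amplification A = 1/(1 − 0.4758) = 1.908.
ΔT = 0.656 × 1.908 = 1.25 °C.

1.25 °C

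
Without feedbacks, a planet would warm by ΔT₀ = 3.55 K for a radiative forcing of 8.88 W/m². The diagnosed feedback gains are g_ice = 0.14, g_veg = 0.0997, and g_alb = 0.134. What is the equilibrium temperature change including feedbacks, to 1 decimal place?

5.7 K

Total gain g = 0.14 + 0.0997 + 0.134 = 0.3737.
Amplification A = 1/(1 − 0.3737) = 1.597.
ΔT = 3.55 × 1.597 = 5.7 K.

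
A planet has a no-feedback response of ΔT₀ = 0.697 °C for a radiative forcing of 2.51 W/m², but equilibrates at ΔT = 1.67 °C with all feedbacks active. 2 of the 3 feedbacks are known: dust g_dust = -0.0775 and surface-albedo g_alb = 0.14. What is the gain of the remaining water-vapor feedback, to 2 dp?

Amplification A = ΔT/ΔT₀ = 1.67/0.697 = 2.396.
Total gain g = 1 − 1/A = 1 − 1/2.396 = 0.5826.
Known gains sum to -0.0775 + 0.14 = 0.0625.
g_wv = 0.5826 − 0.0625 = 0.52.

0.52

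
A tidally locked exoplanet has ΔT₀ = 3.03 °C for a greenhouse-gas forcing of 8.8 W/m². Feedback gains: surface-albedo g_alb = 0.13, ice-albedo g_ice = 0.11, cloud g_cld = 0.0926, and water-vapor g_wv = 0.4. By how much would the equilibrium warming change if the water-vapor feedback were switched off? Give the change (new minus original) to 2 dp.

Original: g = 0.7326, ΔT = 3.03/(1−0.7326) = 11.3313 °C.
Without water-vapor: g' = 0.3326, ΔT' = 3.03/(1−0.3326) = 4.5400 °C.
Change = 4.5400 − 11.3313 = -6.79 °C.

-6.79 °C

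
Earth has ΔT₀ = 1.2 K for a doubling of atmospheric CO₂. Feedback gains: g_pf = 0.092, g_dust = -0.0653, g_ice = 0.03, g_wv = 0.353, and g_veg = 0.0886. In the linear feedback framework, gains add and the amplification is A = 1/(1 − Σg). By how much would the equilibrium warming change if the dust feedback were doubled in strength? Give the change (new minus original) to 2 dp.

-0.28 K

Original: g = 0.4983, ΔT = 1.2/(1−0.4983) = 2.3919 K.
With doubled dust: g' = 0.433, ΔT' = 1.2/(1−0.433) = 2.1164 K.
Change = 2.1164 − 2.3919 = -0.28 K.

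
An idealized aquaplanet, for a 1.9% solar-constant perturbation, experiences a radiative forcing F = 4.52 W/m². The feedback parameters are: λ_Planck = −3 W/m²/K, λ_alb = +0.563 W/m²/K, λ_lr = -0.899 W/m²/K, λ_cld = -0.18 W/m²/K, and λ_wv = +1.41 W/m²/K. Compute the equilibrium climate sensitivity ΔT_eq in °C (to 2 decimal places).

2.15 °C

Net feedback parameter λ = (−3) + (+0.563) + (-0.899) + (-0.18) + (+1.41) = -2.106 W/m²/K.
ΔT = −F/λ = −4.52/(-2.106) = 2.15 °C.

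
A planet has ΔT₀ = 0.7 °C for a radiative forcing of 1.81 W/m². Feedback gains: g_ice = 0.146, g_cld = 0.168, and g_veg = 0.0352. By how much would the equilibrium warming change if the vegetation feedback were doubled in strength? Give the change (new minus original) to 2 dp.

0.06 °C

Original: g = 0.3492, ΔT = 0.7/(1−0.3492) = 1.0756 °C.
With doubled vegetation: g' = 0.3844, ΔT' = 0.7/(1−0.3844) = 1.1371 °C.
Change = 1.1371 − 1.0756 = 0.06 °C.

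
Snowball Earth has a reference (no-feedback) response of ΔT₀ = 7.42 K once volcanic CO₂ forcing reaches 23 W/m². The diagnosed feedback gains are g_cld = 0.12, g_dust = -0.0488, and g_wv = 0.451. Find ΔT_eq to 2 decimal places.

15.53 K

Total gain g = 0.12 − 0.0488 + 0.451 = 0.5222.
Amplification A = 1/(1 − 0.5222) = 2.093.
ΔT = 7.42 × 2.093 = 15.53 K.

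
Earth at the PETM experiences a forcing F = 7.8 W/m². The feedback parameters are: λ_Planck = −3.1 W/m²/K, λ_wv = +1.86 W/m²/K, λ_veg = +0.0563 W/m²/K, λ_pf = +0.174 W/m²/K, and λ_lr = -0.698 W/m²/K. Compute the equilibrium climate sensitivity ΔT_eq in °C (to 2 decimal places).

4.57 °C

Net feedback parameter λ = (−3.1) + (+1.86) + (+0.0563) + (+0.174) + (-0.698) = -1.7077 W/m²/K.
ΔT = −F/λ = −7.8/(-1.7077) = 4.57 °C.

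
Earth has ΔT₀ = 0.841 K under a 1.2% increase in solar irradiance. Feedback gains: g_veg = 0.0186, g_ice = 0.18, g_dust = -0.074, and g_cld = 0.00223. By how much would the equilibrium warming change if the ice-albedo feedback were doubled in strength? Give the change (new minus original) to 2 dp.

0.25 K

Original: g = 0.12683, ΔT = 0.841/(1−0.12683) = 0.9632 K.
With doubled ice-albedo: g' = 0.30683, ΔT' = 0.841/(1−0.30683) = 1.2133 K.
Change = 1.2133 − 0.9632 = 0.25 K.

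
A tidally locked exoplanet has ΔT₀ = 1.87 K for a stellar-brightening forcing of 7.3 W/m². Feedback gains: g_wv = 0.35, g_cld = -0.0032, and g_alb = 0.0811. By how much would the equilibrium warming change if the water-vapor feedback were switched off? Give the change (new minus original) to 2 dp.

Original: g = 0.4279, ΔT = 1.87/(1−0.4279) = 3.2687 K.
Without water-vapor: g' = 0.0779, ΔT' = 1.87/(1−0.0779) = 2.0280 K.
Change = 2.0280 − 3.2687 = -1.24 K.

-1.24 K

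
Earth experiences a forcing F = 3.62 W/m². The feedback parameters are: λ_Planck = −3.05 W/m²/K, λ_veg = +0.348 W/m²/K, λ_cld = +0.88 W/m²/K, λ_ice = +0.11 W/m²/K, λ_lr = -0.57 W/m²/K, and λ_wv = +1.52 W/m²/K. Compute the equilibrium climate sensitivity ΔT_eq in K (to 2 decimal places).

Net feedback parameter λ = (−3.05) + (+0.348) + (+0.88) + (+0.11) + (-0.57) + (+1.52) = -0.762 W/m²/K.
ΔT = −F/λ = −3.62/(-0.762) = 4.75 K.

4.75 K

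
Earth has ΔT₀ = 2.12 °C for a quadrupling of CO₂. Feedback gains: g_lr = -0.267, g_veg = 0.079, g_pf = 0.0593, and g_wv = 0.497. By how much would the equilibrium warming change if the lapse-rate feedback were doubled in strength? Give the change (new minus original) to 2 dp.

Original: g = 0.3683, ΔT = 2.12/(1−0.3683) = 3.3560 °C.
With doubled lapse-rate: g' = 0.1013, ΔT' = 2.12/(1−0.1013) = 2.3590 °C.
Change = 2.3590 − 3.3560 = -1.00 °C.

-1.00 °C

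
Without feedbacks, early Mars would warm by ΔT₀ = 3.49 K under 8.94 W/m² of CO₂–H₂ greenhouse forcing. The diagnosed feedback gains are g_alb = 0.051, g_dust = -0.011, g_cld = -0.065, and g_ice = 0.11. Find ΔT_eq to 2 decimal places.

3.81 K

Total gain g = 0.051 − 0.011 − 0.065 + 0.11 = 0.085.
Amplification A = 1/(1 − 0.085) = 1.093.
ΔT = 3.49 × 1.093 = 3.81 K.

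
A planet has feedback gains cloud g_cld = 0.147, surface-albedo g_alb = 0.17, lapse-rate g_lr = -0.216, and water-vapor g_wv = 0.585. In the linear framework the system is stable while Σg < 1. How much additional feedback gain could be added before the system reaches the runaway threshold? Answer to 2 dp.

Current total gain = 0.147 + 0.17 − 0.216 + 0.585 = 0.686.
Margin to runaway = 1 − 0.686 = 0.31.

0.31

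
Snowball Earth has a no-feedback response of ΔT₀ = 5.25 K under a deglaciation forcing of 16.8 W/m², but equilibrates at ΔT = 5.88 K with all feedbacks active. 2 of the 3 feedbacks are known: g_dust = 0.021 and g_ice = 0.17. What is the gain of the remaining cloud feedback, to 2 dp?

Amplification A = ΔT/ΔT₀ = 5.88/5.25 = 1.12.
Total gain g = 1 − 1/A = 1 − 1/1.12 = 0.1071.
Known gains sum to 0.021 + 0.17 = 0.191.
g_cld = 0.1071 − 0.191 = -0.08.

-0.08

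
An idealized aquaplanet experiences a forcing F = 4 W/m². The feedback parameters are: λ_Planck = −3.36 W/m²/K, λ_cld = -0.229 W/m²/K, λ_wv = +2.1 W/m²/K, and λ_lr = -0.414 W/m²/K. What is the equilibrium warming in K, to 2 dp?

2.10 K

Net feedback parameter λ = (−3.36) + (-0.229) + (+2.1) + (-0.414) = -1.903 W/m²/K.
ΔT = −F/λ = −4/(-1.903) = 2.10 K.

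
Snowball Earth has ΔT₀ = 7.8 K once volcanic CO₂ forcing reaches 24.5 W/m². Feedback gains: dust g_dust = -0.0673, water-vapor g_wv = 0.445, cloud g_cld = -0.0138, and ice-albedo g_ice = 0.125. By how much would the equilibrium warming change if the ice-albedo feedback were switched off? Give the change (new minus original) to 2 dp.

-3.00 K

Original: g = 0.4889, ΔT = 7.8/(1−0.4889) = 15.2612 K.
Without ice-albedo: g' = 0.3639, ΔT' = 7.8/(1−0.3639) = 12.2622 K.
Change = 12.2622 − 15.2612 = -3.00 K.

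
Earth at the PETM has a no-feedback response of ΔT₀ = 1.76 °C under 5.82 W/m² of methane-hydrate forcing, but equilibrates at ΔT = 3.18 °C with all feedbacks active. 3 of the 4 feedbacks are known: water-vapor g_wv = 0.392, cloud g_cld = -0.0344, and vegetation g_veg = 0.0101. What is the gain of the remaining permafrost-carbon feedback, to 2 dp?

0.08

Amplification A = ΔT/ΔT₀ = 3.18/1.76 = 1.807.
Total gain g = 1 − 1/A = 1 − 1/1.807 = 0.4466.
Known gains sum to 0.392 − 0.0344 + 0.0101 = 0.3677.
g_pf = 0.4466 − 0.3677 = 0.08.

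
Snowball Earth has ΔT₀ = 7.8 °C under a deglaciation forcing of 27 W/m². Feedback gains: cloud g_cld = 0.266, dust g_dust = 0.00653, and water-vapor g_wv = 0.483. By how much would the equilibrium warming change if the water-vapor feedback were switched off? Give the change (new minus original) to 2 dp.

-21.18 °C

Original: g = 0.75553, ΔT = 7.8/(1−0.75553) = 31.9058 °C.
Without water-vapor: g' = 0.27253, ΔT' = 7.8/(1−0.27253) = 10.7221 °C.
Change = 10.7221 − 31.9058 = -21.18 °C.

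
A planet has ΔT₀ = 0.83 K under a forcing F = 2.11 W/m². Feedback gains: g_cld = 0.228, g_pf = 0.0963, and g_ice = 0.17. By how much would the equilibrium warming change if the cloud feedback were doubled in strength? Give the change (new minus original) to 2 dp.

Original: g = 0.4943, ΔT = 0.83/(1−0.4943) = 1.6413 K.
With doubled cloud: g' = 0.7223, ΔT' = 0.83/(1−0.7223) = 2.9888 K.
Change = 2.9888 − 1.6413 = 1.35 K.

1.35 K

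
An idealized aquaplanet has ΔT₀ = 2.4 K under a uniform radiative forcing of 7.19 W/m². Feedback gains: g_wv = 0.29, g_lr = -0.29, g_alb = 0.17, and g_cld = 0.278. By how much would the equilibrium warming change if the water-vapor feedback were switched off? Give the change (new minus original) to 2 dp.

Original: g = 0.448, ΔT = 2.4/(1−0.448) = 4.3478 K.
Without water-vapor: g' = 0.158, ΔT' = 2.4/(1−0.158) = 2.8504 K.
Change = 2.8504 − 4.3478 = -1.50 K.

-1.50 K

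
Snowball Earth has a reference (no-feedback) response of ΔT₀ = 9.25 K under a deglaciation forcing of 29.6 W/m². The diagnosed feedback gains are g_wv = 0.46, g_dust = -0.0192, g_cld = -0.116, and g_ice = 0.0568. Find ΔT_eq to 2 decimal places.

14.96 K

Total gain g = 0.46 − 0.0192 − 0.116 + 0.0568 = 0.3816.
Amplification A = 1/(1 − 0.3816) = 1.617.
ΔT = 9.25 × 1.617 = 14.96 K.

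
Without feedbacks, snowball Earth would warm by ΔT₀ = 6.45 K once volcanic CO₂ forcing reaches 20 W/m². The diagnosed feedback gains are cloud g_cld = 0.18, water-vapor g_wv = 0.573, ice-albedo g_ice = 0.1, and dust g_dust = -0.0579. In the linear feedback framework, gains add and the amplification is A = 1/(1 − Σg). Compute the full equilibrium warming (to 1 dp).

31.5 K

Total gain g = 0.18 + 0.573 + 0.1 − 0.0579 = 0.7951.
Amplification A = 1/(1 − 0.7951) = 4.88.
ΔT = 6.45 × 4.88 = 31.5 K.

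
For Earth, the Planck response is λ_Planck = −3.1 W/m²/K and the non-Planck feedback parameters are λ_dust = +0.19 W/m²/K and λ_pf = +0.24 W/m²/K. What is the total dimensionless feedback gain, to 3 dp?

0.139

Convert to gains: g_dust = 0.19/3.1 = 0.06129; g_pf = 0.24/3.1 = 0.07742.
Total gain g = 0.13871.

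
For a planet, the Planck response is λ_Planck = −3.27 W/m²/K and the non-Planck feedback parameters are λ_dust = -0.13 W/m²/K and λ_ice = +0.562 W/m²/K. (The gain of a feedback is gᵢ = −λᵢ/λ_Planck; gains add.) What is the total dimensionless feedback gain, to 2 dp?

Convert to gains: g_dust = -0.13/3.27 = -0.03976; g_ice = 0.562/3.27 = 0.1719.
Total gain g = 0.13214.

0.13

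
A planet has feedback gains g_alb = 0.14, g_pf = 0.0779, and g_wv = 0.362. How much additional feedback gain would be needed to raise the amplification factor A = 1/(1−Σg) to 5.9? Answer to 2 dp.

0.25

Current total gain = 0.5799.
Target gain for A = 5.9: g* = 1 − 1/5.9 = 0.8305.
Additional gain needed = 0.8305 − 0.5799 = 0.25.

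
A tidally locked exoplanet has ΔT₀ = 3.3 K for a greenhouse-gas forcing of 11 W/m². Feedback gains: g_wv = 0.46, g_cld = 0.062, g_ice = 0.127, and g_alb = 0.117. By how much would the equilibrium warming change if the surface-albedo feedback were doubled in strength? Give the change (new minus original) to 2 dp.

Original: g = 0.766, ΔT = 3.3/(1−0.766) = 14.1026 K.
With doubled surface-albedo: g' = 0.883, ΔT' = 3.3/(1−0.883) = 28.2051 K.
Change = 28.2051 − 14.1026 = 14.10 K.

14.10 K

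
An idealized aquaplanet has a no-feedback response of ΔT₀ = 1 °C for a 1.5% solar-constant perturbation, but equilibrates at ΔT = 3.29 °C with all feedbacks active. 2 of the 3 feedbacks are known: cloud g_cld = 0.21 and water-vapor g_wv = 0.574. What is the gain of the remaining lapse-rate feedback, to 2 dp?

-0.09

Amplification A = ΔT/ΔT₀ = 3.29/1 = 3.29.
Total gain g = 1 − 1/A = 1 − 1/3.29 = 0.696.
Known gains sum to 0.21 + 0.574 = 0.784.
g_lr = 0.696 − 0.784 = -0.09.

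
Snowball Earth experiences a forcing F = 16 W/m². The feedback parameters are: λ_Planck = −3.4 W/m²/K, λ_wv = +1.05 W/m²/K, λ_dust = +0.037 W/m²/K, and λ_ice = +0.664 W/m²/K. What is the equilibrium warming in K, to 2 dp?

9.70 K

Net feedback parameter λ = (−3.4) + (+1.05) + (+0.037) + (+0.664) = -1.649 W/m²/K.
ΔT = −F/λ = −16/(-1.649) = 9.70 K.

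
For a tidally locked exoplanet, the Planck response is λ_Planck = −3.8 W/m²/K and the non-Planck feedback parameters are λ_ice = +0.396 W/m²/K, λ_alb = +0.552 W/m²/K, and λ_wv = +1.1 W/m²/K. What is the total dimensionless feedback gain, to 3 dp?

0.539

Convert to gains: g_ice = 0.396/3.8 = 0.1042; g_alb = 0.552/3.8 = 0.1453; g_wv = 1.1/3.8 = 0.2895.
Total gain g = 0.539.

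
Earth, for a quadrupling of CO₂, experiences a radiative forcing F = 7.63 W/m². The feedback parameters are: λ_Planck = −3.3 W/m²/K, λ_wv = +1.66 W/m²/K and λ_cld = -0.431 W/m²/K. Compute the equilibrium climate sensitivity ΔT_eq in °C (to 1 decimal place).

3.7 °C

Net feedback parameter λ = (−3.3) + (+1.66) + (-0.431) = -2.071 W/m²/K.
ΔT = −F/λ = −7.63/(-2.071) = 3.7 °C.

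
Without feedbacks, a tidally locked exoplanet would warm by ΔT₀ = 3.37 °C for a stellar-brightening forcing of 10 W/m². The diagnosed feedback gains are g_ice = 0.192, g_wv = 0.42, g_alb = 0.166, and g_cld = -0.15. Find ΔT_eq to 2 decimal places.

9.06 °C

Total gain g = 0.192 + 0.42 + 0.166 − 0.15 = 0.628.
Amplification A = 1/(1 − 0.628) = 2.688.
ΔT = 3.37 × 2.688 = 9.06 °C.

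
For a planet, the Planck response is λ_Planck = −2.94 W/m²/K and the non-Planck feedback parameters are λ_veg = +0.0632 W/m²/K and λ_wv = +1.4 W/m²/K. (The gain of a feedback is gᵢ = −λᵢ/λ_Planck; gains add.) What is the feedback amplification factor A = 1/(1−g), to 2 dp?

1.99

Convert to gains: g_veg = 0.0632/2.94 = 0.0215; g_wv = 1.4/2.94 = 0.4762.
Total gain g = 0.4977.
A = 1/(1 − 0.4977) = 1.99.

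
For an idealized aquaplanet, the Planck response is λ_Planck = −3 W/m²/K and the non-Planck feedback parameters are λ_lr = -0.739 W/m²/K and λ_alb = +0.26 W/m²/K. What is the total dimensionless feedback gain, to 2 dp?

-0.16

Convert to gains: g_lr = -0.739/3 = -0.2463; g_alb = 0.26/3 = 0.08667.
Total gain g = -0.15963.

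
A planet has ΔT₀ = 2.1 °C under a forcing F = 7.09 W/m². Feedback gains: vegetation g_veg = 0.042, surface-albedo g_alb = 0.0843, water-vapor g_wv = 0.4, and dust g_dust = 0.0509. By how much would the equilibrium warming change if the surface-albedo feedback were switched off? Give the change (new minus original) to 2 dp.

Original: g = 0.5772, ΔT = 2.1/(1−0.5772) = 4.9669 °C.
Without surface-albedo: g' = 0.4929, ΔT' = 2.1/(1−0.4929) = 4.1412 °C.
Change = 4.1412 − 4.9669 = -0.83 °C.

-0.83 °C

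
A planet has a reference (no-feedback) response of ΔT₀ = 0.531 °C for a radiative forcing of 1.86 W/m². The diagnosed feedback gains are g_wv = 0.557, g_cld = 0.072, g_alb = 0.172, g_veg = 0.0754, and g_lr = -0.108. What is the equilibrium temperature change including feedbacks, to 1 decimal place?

Total gain g = 0.557 + 0.072 + 0.172 + 0.0754 − 0.108 = 0.7684.
Amplification A = 1/(1 − 0.7684) = 4.318.
ΔT = 0.531 × 4.318 = 2.3 °C.

2.3 °C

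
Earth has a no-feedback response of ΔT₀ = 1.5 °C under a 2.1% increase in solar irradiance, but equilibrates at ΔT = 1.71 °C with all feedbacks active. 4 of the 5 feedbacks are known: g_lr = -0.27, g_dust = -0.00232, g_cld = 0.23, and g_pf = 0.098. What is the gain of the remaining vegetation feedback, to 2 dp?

Amplification A = ΔT/ΔT₀ = 1.71/1.5 = 1.14.
Total gain g = 1 − 1/A = 1 − 1/1.14 = 0.1228.
Known gains sum to -0.27 − 0.00232 + 0.23 + 0.098 = 0.05568.
g_veg = 0.1228 − 0.05568 = 0.07.

0.07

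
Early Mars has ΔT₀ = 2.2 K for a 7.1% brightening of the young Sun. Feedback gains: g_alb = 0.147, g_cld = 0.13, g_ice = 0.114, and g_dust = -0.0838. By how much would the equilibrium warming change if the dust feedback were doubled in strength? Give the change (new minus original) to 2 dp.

-0.34 K

Original: g = 0.3072, ΔT = 2.2/(1−0.3072) = 3.1755 K.
With doubled dust: g' = 0.2234, ΔT' = 2.2/(1−0.2234) = 2.8329 K.
Change = 2.8329 − 3.1755 = -0.34 K.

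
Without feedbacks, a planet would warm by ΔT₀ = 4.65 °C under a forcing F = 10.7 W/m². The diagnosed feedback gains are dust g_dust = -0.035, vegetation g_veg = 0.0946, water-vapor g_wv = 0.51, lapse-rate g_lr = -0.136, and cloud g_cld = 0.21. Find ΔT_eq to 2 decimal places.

Total gain g = -0.035 + 0.0946 + 0.51 − 0.136 + 0.21 = 0.6436.
Amplification A = 1/(1 − 0.6436) = 2.806.
ΔT = 4.65 × 2.806 = 13.05 °C.

13.05 °C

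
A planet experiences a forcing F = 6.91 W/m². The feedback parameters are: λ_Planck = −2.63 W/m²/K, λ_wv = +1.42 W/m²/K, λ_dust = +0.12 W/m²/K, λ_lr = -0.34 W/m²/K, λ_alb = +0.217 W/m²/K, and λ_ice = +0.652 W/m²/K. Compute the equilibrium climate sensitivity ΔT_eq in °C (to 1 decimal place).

Net feedback parameter λ = (−2.63) + (+1.42) + (+0.12) + (-0.34) + (+0.217) + (+0.652) = -0.561 W/m²/K.
ΔT = −F/λ = −6.91/(-0.561) = 12.3 °C.

12.3 °C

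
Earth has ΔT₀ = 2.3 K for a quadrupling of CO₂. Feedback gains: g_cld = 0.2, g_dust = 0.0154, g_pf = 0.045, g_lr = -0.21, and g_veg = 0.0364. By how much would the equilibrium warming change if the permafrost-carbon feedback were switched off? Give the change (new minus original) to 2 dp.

-0.12 K

Original: g = 0.0868, ΔT = 2.3/(1−0.0868) = 2.5186 K.
Without permafrost-carbon: g' = 0.0418, ΔT' = 2.3/(1−0.0418) = 2.4003 K.
Change = 2.4003 − 2.5186 = -0.12 K.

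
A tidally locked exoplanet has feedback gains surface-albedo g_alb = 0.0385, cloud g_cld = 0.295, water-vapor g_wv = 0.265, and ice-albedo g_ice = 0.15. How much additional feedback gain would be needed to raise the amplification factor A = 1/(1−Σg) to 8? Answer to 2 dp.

Current total gain = 0.7485.
Target gain for A = 8: g* = 1 − 1/8 = 0.875.
Additional gain needed = 0.875 − 0.7485 = 0.13.

0.13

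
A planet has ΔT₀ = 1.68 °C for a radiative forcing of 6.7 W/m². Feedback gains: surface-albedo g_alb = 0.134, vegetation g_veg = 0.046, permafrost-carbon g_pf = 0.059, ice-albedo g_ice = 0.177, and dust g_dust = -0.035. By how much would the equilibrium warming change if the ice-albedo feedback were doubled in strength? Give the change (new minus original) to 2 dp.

1.09 °C

Original: g = 0.381, ΔT = 1.68/(1−0.381) = 2.7141 °C.
With doubled ice-albedo: g' = 0.558, ΔT' = 1.68/(1−0.558) = 3.8009 °C.
Change = 3.8009 − 2.7141 = 1.09 °C.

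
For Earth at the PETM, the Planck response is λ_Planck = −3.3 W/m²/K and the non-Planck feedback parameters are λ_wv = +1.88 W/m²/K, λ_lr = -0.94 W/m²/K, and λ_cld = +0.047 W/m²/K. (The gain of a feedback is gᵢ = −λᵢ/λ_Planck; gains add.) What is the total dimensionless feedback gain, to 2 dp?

0.30

Convert to gains: g_wv = 1.88/3.3 = 0.5697; g_lr = -0.94/3.3 = -0.2848; g_cld = 0.047/3.3 = 0.01424.
Total gain g = 0.29914.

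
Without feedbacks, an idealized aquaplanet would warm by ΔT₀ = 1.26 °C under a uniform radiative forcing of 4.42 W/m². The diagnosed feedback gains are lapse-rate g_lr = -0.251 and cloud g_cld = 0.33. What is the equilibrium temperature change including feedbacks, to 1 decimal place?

1.4 °C

Total gain g = -0.251 + 0.33 = 0.079.
Amplification A = 1/(1 − 0.079) = 1.086.
ΔT = 1.26 × 1.086 = 1.4 °C.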